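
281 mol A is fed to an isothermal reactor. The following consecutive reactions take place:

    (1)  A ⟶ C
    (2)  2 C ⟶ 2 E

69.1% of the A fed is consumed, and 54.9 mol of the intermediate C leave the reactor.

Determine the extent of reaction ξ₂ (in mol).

Conversion of A: A consumed = 1ξ₁ = 0.691 × 281 → ξ₁ = 194.2 mol.
C balance: n_C = 0 + 1ξ₁ − 2ξ₂ = 54.9 → ξ₂ = (1·194.2 − 54.9)/2 = 69.64 mol.
Outlet amounts (n = n₀ + Σ ν·ξ):
  A: 281 − 1(194.2) = 86.83
  C: 0 + 1(194.2) − 2(69.64) = 54.9
  E: 0 + 2(69.64) = 139.3

ξ₂ = 69.6 mol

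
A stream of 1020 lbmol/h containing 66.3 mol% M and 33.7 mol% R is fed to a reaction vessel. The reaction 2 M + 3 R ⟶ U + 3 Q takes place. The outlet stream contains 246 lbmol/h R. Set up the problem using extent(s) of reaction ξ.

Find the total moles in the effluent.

987 lbmol/h

For R: n = n₀ − 3ξ → 246 = 343.7 − 3ξ, giving ξ = 32.58 lbmol/h.
Outlet amounts (n = n₀ + ν ξ):
  M: 676.3 − 2(32.58) = 611.1
  R: 343.7 − 3(32.58) = 246
  U: 0 + 1(32.58) = 32.58
  Q: 0 + 3(32.58) = 97.74
Total out = 611.1 + 246 + 32.58 + 97.74 = 987.4 lbmol/h.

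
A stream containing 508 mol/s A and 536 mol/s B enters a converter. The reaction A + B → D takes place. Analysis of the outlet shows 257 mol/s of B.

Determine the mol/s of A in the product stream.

For B: n = n₀ − 1ξ → 257 = 536 − 1ξ, giving ξ = 279 mol/s.
Outlet amounts (n = n₀ + ν ξ):
  A: 508 − 1(279) = 229
  B: 536 − 1(279) = 257
  D: 0 + 1(279) = 279

229 mol/s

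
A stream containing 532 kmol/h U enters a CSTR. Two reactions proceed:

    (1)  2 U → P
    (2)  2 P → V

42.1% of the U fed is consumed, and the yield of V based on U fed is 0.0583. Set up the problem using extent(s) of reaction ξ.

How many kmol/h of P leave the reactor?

50 kmol/h

Conversion of U: U consumed = 2ξ₁ = 0.421 × 532 → ξ₁ = 112 kmol/h.
Yield of V: 1ξ₂ / 532 = 0.0583 → ξ₂ = 31.02 kmol/h.
Outlet amounts (n = n₀ + Σ ν·ξ):
  U: 532 − 2(112) = 308
  P: 0 + 1(112) − 2(31.02) = 49.95
  V: 0 + 1(31.02) = 31.02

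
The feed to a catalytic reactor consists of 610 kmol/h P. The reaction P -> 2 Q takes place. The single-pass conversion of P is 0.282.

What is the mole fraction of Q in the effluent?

P reacted = 0.282 × 610 = 172 kmol/h; ν_P = −1, so ξ = 172/1 = 172 kmol/h.
Outlet amounts (n = n₀ + ν ξ):
  P: 610 − 1(172) = 438
  Q: 0 + 2(172) = 344
Total out = 782 kmol/h; y_Q = 344 / 782 = 0.4399.

0.44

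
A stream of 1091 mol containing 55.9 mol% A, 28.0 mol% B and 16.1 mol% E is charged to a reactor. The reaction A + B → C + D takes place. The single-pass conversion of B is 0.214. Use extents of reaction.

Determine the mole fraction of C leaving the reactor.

B reacted = 0.214 × 305.5 = 65.37 mol; ν_B = −1, so ξ = 65.37/1 = 65.37 mol.
Outlet amounts (n = n₀ + ν ξ):
  A: 609.9 − 1(65.37) = 544.5
  B: 305.5 − 1(65.37) = 240.1
  C: 0 + 1(65.37) = 65.37
  D: 0 + 1(65.37) = 65.37
  E: 175.7 (inert)
Total out = 1091 mol; y_C = 65.37 / 1091 = 0.05992.

0.0599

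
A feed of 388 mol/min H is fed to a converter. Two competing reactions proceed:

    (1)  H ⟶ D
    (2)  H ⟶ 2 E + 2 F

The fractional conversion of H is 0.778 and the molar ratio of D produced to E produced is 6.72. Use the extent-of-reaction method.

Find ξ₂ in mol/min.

Conversion of H: H consumed = 0.778 × 388 = 301.9 mol/min = 1ξ₁ + 1ξ₂.
Selectivity: 1ξ₁ / (2ξ₂) = 6.72 → ξ₁ = 13.44 ξ₂.
Substitute: (1·13.44 + 1) ξ₂ = 301.9 → ξ₂ = 20.9 mol/min, ξ₁ = 281 mol/min.
Outlet amounts (n = n₀ + Σ ν·ξ):
  H: 388 − 1(281) − 1(20.9) = 86.14
  D: 0 + 1(281) = 281
  E: 0 + 2(20.9) = 41.81
  F: 0 + 2(20.9) = 41.81

ξ₂ = 20.9 mol/min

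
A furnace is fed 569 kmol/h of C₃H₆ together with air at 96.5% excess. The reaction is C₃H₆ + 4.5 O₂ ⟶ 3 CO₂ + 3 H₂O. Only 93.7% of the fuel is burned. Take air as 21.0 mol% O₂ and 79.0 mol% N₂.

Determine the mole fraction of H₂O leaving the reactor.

0.0645

Stoichiometric O₂ = 4.5 × 569 = 2560 kmol/h; O₂ fed = 2560 × 1.965 = 5031 kmol/h.
N₂ fed = 5031 × 79/21 = 18930 kmol/h.
Fuel reacted = 0.937 × 569 → ξ = 533.2 kmol/h.
Outlet (n = n₀ + ν ξ):
  C₃H₆: 569 − 1(533.2) = 35.85
  O₂: 5031 − 4.5(533.2) = 2632
  N₂: 18930 (inert)
  CO₂: 0 + 3(533.2) = 1599
  H₂O: 0 + 3(533.2) = 1599
Total out = 24790 kmol/h; y_H₂O = 1599 / 24790 = 0.06451.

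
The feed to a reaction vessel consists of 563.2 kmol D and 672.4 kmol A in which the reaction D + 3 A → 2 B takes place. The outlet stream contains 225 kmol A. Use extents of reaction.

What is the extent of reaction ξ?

ξ = 149 kmol

For A: n = n₀ − 3ξ → 225 = 672.4 − 3ξ, giving ξ = 149.1 kmol.
Outlet amounts (n = n₀ + ν ξ):
  D: 563.2 − 1(149.1) = 414.1
  A: 672.4 − 3(149.1) = 225
  B: 0 + 2(149.1) = 298.3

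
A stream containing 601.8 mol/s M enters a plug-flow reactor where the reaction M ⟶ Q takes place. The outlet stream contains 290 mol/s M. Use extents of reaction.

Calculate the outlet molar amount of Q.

312 mol/s

For M: n = n₀ − 1ξ → 290 = 601.8 − 1ξ, giving ξ = 311.8 mol/s.
Outlet amounts (n = n₀ + ν ξ):
  M: 601.8 − 1(311.8) = 290
  Q: 0 + 1(311.8) = 311.8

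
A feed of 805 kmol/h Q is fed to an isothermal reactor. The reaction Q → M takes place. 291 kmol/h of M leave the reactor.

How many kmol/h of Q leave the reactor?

For M: n = n₀ + 1ξ → 291 = 0 + 1ξ, giving ξ = 291 kmol/h.
Outlet amounts (n = n₀ + ν ξ):
  Q: 805 − 1(291) = 514
  M: 0 + 1(291) = 291

514 kmol/h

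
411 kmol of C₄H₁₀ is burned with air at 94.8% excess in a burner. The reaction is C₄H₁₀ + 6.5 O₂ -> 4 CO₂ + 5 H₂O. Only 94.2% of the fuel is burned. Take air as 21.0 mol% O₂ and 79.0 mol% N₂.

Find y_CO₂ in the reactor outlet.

0.0601

Stoichiometric O₂ = 6.5 × 411 = 2672 kmol; O₂ fed = 2672 × 1.948 = 5204 kmol.
N₂ fed = 5204 × 79/21 = 19580 kmol.
Fuel reacted = 0.942 × 411 → ξ = 387.2 kmol.
Outlet (n = n₀ + ν ξ):
  C₄H₁₀: 411 − 1(387.2) = 23.84
  O₂: 5204 − 6.5(387.2) = 2688
  N₂: 19580 (inert)
  CO₂: 0 + 4(387.2) = 1549
  H₂O: 0 + 5(387.2) = 1936
Total out = 25770 kmol; y_CO₂ = 1549 / 25770 = 0.06009.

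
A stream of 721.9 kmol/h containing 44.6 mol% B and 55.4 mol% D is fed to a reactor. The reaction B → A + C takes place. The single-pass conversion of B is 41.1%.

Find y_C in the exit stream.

B reacted = 0.411 × 322 = 132.3 kmol/h; ν_B = −1, so ξ = 132.3/1 = 132.3 kmol/h.
Outlet amounts (n = n₀ + ν ξ):
  B: 322 − 1(132.3) = 189.6
  A: 0 + 1(132.3) = 132.3
  C: 0 + 1(132.3) = 132.3
  D: 399.9 (inert)
Total out = 854.2 kmol/h; y_C = 132.3 / 854.2 = 0.1549.

0.155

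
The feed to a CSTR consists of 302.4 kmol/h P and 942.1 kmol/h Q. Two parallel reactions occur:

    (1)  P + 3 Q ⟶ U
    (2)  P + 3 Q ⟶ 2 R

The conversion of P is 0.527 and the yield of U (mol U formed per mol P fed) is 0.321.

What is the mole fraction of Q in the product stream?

0.56

Yield of U: 1ξ₁ / 302.4 = 0.321 → ξ₁ = 97.07 kmol/h.
Conversion of P: 1ξ₁ + 1ξ₂ = 0.527 × 302.4 = 159.4 → ξ₂ = 62.29 kmol/h.
Outlet amounts (n = n₀ + Σ ν·ξ):
  P: 302.4 − 1(97.07) − 1(62.29) = 143
  Q: 942.1 − 3(97.07) − 3(62.29) = 464
  U: 0 + 1(97.07) = 97.07
  R: 0 + 2(62.29) = 124.6
Total out = 828.7 kmol/h; y_Q = 464 / 828.7 = 0.5599.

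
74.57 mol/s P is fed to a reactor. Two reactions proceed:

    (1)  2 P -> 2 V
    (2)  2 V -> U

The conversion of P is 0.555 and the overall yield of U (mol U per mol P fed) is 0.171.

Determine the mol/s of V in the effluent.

15.9 mol/s

Conversion of P: P consumed = 2ξ₁ = 0.555 × 74.57 → ξ₁ = 20.69 mol/s.
Yield of U: 1ξ₂ / 74.57 = 0.171 → ξ₂ = 12.75 mol/s.
Outlet amounts (n = n₀ + Σ ν·ξ):
  P: 74.57 − 2(20.69) = 33.18
  V: 0 + 2(20.69) − 2(12.75) = 15.88
  U: 0 + 1(12.75) = 12.75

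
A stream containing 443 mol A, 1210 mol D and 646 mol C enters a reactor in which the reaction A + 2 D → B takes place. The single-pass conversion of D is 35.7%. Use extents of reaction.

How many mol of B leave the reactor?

216 mol

D reacted = 0.357 × 1210 = 432 mol; ν_D = −2, so ξ = 432/2 = 216 mol.
Outlet amounts (n = n₀ + ν ξ):
  A: 443 − 1(216) = 227
  D: 1210 − 2(216) = 778
  B: 0 + 1(216) = 216
  C: 646 (inert)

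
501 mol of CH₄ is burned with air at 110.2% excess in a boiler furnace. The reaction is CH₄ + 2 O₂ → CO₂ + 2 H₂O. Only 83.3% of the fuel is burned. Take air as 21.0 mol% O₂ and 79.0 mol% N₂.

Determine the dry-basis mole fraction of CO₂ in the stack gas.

0.043

Stoichiometric O₂ = 2 × 501 = 1002 mol; O₂ fed = 1002 × 2.102 = 2106 mol.
N₂ fed = 2106 × 79/21 = 7923 mol.
Fuel reacted = 0.833 × 501 → ξ = 417.3 mol.
Outlet (n = n₀ + ν ξ):
  CH₄: 501 − 1(417.3) = 83.67
  O₂: 2106 − 2(417.3) = 1272
  N₂: 7923 (inert)
  CO₂: 0 + 1(417.3) = 417.3
  H₂O: 0 + 2(417.3) = 834.7
Dry total = 9696 mol; y_CO₂ (dry) = 417.3 / 9696 = 0.04304.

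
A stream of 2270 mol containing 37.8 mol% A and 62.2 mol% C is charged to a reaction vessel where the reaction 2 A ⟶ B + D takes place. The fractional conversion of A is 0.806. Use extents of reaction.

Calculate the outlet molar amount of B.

346 mol

A reacted = 0.806 × 858.1 = 691.6 mol; ν_A = −2, so ξ = 691.6/2 = 345.8 mol.
Outlet amounts (n = n₀ + ν ξ):
  A: 858.1 − 2(345.8) = 166.5
  B: 0 + 1(345.8) = 345.8
  D: 0 + 1(345.8) = 345.8
  C: 1412 (inert)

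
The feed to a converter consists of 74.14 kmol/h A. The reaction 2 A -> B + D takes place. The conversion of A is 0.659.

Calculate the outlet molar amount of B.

A reacted = 0.659 × 74.14 = 48.86 kmol/h; ν_A = −2, so ξ = 48.86/2 = 24.43 kmol/h.
Outlet amounts (n = n₀ + ν ξ):
  A: 74.14 − 2(24.43) = 25.28
  B: 0 + 1(24.43) = 24.43
  D: 0 + 1(24.43) = 24.43

24.4 kmol/h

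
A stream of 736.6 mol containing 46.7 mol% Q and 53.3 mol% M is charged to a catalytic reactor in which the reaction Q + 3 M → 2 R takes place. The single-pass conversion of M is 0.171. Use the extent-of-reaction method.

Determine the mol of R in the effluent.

M reacted = 0.171 × 392.6 = 67.14 mol; ν_M = −3, so ξ = 67.14/3 = 22.38 mol.
Outlet amounts (n = n₀ + ν ξ):
  Q: 344 − 1(22.38) = 321.6
  M: 392.6 − 3(22.38) = 325.5
  R: 0 + 2(22.38) = 44.76

44.8 mol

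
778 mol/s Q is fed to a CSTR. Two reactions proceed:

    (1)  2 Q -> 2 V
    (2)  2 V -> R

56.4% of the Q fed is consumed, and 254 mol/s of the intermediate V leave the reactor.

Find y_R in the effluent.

0.135

Conversion of Q: Q consumed = 2ξ₁ = 0.564 × 778 → ξ₁ = 219.4 mol/s.
V balance: n_V = 0 + 2ξ₁ − 2ξ₂ = 254 → ξ₂ = (2·219.4 − 254)/2 = 92.4 mol/s.
Outlet amounts (n = n₀ + Σ ν·ξ):
  Q: 778 − 2(219.4) = 339.2
  V: 0 + 2(219.4) − 2(92.4) = 254
  R: 0 + 1(92.4) = 92.4
Total out = 685.6 mol/s; y_R = 92.4 / 685.6 = 0.1348.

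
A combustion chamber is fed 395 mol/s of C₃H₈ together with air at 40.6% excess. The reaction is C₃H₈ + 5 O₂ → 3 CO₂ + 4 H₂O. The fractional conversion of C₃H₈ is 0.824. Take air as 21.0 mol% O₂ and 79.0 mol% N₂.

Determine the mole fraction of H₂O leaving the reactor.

0.0934

Stoichiometric O₂ = 5 × 395 = 1975 mol/s; O₂ fed = 1975 × 1.406 = 2777 mol/s.
N₂ fed = 2777 × 79/21 = 10450 mol/s.
Fuel reacted = 0.824 × 395 → ξ = 325.5 mol/s.
Outlet (n = n₀ + ν ξ):
  C₃H₈: 395 − 1(325.5) = 69.52
  O₂: 2777 − 5(325.5) = 1149
  N₂: 10450 (inert)
  CO₂: 0 + 3(325.5) = 976.4
  H₂O: 0 + 4(325.5) = 1302
Total out = 13940 mol/s; y_H₂O = 1302 / 13940 = 0.09337.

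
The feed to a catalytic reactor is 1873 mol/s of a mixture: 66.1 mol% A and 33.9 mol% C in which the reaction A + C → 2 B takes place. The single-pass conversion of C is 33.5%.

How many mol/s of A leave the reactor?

C reacted = 0.335 × 634.9 = 212.7 mol/s; ν_C = −1, so ξ = 212.7/1 = 212.7 mol/s.
Outlet amounts (n = n₀ + ν ξ):
  A: 1238 − 1(212.7) = 1025
  C: 634.9 − 1(212.7) = 422.2
  B: 0 + 2(212.7) = 425.4

1030 mol/s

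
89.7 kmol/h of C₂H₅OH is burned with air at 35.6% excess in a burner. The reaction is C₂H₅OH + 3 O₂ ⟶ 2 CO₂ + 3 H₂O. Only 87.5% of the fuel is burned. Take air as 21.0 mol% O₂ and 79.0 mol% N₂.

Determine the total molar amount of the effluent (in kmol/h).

1910 kmol/h

Stoichiometric O₂ = 3 × 89.7 = 269.1 kmol/h; O₂ fed = 269.1 × 1.356 = 364.9 kmol/h.
N₂ fed = 364.9 × 79/21 = 1373 kmol/h.
Fuel reacted = 0.875 × 89.7 → ξ = 78.49 kmol/h.
Outlet (n = n₀ + ν ξ):
  C₂H₅OH: 89.7 − 1(78.49) = 11.21
  O₂: 364.9 − 3(78.49) = 129.4
  N₂: 1373 (inert)
  CO₂: 0 + 2(78.49) = 157
  H₂O: 0 + 3(78.49) = 235.5
Total out = 11.21 + 129.4 + 1373 + 157 + 235.5 = 1906 kmol/h.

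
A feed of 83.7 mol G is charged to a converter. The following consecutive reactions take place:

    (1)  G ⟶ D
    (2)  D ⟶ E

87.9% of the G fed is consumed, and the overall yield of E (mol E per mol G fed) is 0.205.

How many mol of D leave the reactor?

56.4 mol

Conversion of G: G consumed = 1ξ₁ = 0.879 × 83.7 → ξ₁ = 73.57 mol.
Yield of E: 1ξ₂ / 83.7 = 0.205 → ξ₂ = 17.16 mol.
Outlet amounts (n = n₀ + Σ ν·ξ):
  G: 83.7 − 1(73.57) = 10.13
  D: 0 + 1(73.57) − 1(17.16) = 56.41
  E: 0 + 1(17.16) = 17.16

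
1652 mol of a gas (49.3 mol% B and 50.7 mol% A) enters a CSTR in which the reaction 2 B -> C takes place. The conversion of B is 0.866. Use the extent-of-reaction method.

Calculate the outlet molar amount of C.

B reacted = 0.866 × 814.4 = 705.3 mol; ν_B = −2, so ξ = 705.3/2 = 352.7 mol.
Outlet amounts (n = n₀ + ν ξ):
  B: 814.4 − 2(352.7) = 109.1
  C: 0 + 1(352.7) = 352.7
  A: 837.6 (inert)

353 mol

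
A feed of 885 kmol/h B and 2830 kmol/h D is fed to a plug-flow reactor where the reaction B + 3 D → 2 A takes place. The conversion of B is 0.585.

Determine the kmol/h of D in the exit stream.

1280 kmol/h

B reacted = 0.585 × 885 = 517.7 kmol/h; ν_B = −1, so ξ = 517.7/1 = 517.7 kmol/h.
Outlet amounts (n = n₀ + ν ξ):
  B: 885 − 1(517.7) = 367.3
  D: 2830 − 3(517.7) = 1277
  A: 0 + 2(517.7) = 1035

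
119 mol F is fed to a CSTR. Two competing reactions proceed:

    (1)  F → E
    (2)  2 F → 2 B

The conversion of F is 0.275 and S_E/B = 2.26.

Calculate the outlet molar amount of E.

22.7 mol

Conversion of F: F consumed = 0.275 × 119 = 32.73 mol = 1ξ₁ + 2ξ₂.
Selectivity: 1ξ₁ / (2ξ₂) = 2.26 → ξ₁ = 4.52 ξ₂.
Substitute: (1·4.52 + 2) ξ₂ = 32.73 → ξ₂ = 5.019 mol, ξ₁ = 22.69 mol.
Outlet amounts (n = n₀ + Σ ν·ξ):
  F: 119 − 1(22.69) − 2(5.019) = 86.28
  E: 0 + 1(22.69) = 22.69
  B: 0 + 2(5.019) = 10.04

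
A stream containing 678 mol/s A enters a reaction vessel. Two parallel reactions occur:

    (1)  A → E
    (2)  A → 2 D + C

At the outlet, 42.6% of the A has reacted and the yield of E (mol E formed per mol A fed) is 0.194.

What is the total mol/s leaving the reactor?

Yield of E: 1ξ₁ / 678 = 0.194 → ξ₁ = 131.5 mol/s.
Conversion of A: 1ξ₁ + 1ξ₂ = 0.426 × 678 = 288.8 → ξ₂ = 157.3 mol/s.
Outlet amounts (n = n₀ + Σ ν·ξ):
  A: 678 − 1(131.5) − 1(157.3) = 389.2
  E: 0 + 1(131.5) = 131.5
  D: 0 + 2(157.3) = 314.6
  C: 0 + 1(157.3) = 157.3
Total out = 389.2 + 131.5 + 314.6 + 157.3 = 992.6 mol/s.

993 mol/s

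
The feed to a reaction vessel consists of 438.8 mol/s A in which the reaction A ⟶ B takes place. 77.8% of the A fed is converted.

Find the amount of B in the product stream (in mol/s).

A reacted = 0.778 × 438.8 = 341.4 mol/s; ν_A = −1, so ξ = 341.4/1 = 341.4 mol/s.
Outlet amounts (n = n₀ + ν ξ):
  A: 438.8 − 1(341.4) = 97.41
  B: 0 + 1(341.4) = 341.4

341 mol/s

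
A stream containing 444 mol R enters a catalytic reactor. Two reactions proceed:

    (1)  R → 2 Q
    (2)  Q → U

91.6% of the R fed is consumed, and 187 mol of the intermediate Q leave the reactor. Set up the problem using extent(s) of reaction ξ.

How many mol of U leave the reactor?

Conversion of R: R consumed = 1ξ₁ = 0.916 × 444 → ξ₁ = 406.7 mol.
Q balance: n_Q = 0 + 2ξ₁ − 1ξ₂ = 187 → ξ₂ = (2·406.7 − 187)/1 = 626.4 mol.
Outlet amounts (n = n₀ + Σ ν·ξ):
  R: 444 − 1(406.7) = 37.3
  Q: 0 + 2(406.7) − 1(626.4) = 187
  U: 0 + 1(626.4) = 626.4

626 mol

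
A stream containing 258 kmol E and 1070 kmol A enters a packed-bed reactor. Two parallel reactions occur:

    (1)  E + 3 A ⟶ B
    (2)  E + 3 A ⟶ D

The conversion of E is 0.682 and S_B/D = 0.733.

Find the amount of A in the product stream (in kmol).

Conversion of E: E consumed = 0.682 × 258 = 176 kmol = 1ξ₁ + 1ξ₂.
Selectivity: 1ξ₁ / (1ξ₂) = 0.733 → ξ₁ = 0.733 ξ₂.
Substitute: (1·0.733 + 1) ξ₂ = 176 → ξ₂ = 101.5 kmol, ξ₁ = 74.42 kmol.
Outlet amounts (n = n₀ + Σ ν·ξ):
  E: 258 − 1(74.42) − 1(101.5) = 82.04
  A: 1070 − 3(74.42) − 3(101.5) = 542.1
  B: 0 + 1(74.42) = 74.42
  D: 0 + 1(101.5) = 101.5

542 kmol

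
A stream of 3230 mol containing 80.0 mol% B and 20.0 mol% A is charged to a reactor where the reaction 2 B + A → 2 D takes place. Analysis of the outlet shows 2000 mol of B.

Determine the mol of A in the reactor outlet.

354 mol

For B: n = n₀ − 2ξ → 2000 = 2584 − 2ξ, giving ξ = 292 mol.
Outlet amounts (n = n₀ + ν ξ):
  B: 2584 − 2(292) = 2000
  A: 646 − 1(292) = 354
  D: 0 + 2(292) = 584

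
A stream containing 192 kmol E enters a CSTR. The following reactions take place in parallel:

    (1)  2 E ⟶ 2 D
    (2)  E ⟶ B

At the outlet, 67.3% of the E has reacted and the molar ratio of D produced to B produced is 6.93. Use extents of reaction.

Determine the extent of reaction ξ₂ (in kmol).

Conversion of E: E consumed = 0.673 × 192 = 129.2 kmol = 2ξ₁ + 1ξ₂.
Selectivity: 2ξ₁ / (1ξ₂) = 6.93 → ξ₁ = 3.465 ξ₂.
Substitute: (2·3.465 + 1) ξ₂ = 129.2 → ξ₂ = 16.29 kmol, ξ₁ = 56.46 kmol.
Outlet amounts (n = n₀ + Σ ν·ξ):
  E: 192 − 2(56.46) − 1(16.29) = 62.78
  D: 0 + 2(56.46) = 112.9
  B: 0 + 1(16.29) = 16.29

ξ₂ = 16.3 kmol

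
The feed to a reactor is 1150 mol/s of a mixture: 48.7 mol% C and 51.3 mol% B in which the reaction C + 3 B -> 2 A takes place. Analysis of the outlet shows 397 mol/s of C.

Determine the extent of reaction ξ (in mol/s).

For C: n = n₀ − 1ξ → 397 = 560 − 1ξ, giving ξ = 163 mol/s.
Outlet amounts (n = n₀ + ν ξ):
  C: 560 − 1(163) = 397
  B: 590 − 3(163) = 100.8
  A: 0 + 2(163) = 326.1

ξ = 163 mol/s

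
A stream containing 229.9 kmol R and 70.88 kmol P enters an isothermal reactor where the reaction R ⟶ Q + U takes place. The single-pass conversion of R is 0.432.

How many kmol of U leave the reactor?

R reacted = 0.432 × 229.9 = 99.32 kmol; ν_R = −1, so ξ = 99.32/1 = 99.32 kmol.
Outlet amounts (n = n₀ + ν ξ):
  R: 229.9 − 1(99.32) = 130.6
  Q: 0 + 1(99.32) = 99.32
  U: 0 + 1(99.32) = 99.32
  P: 70.88 (inert)

99.3 kmol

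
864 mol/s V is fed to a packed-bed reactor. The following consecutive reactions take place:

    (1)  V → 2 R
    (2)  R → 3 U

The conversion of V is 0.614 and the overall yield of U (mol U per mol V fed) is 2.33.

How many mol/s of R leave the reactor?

390 mol/s

Conversion of V: V consumed = 1ξ₁ = 0.614 × 864 → ξ₁ = 530.5 mol/s.
Yield of U: 3ξ₂ / 864 = 2.33 → ξ₂ = 671 mol/s.
Outlet amounts (n = n₀ + Σ ν·ξ):
  V: 864 − 1(530.5) = 333.5
  R: 0 + 2(530.5) − 1(671) = 390
  U: 0 + 3(671) = 2013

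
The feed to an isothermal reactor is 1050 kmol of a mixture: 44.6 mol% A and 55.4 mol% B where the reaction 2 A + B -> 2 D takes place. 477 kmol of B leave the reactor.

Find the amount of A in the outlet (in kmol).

For B: n = n₀ − 1ξ → 477 = 581.7 − 1ξ, giving ξ = 104.7 kmol.
Outlet amounts (n = n₀ + ν ξ):
  A: 468.3 − 2(104.7) = 258.9
  B: 581.7 − 1(104.7) = 477
  D: 0 + 2(104.7) = 209.4

259 kmol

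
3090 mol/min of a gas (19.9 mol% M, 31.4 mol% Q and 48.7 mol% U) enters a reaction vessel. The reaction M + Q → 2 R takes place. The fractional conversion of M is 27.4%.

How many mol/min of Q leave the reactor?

802 mol/min

M reacted = 0.274 × 614.9 = 168.5 mol/min; ν_M = −1, so ξ = 168.5/1 = 168.5 mol/min.
Outlet amounts (n = n₀ + ν ξ):
  M: 614.9 − 1(168.5) = 446.4
  Q: 970.3 − 1(168.5) = 801.8
  R: 0 + 2(168.5) = 337
  U: 1505 (inert)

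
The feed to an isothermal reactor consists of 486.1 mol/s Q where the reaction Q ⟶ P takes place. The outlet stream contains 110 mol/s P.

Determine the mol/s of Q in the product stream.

376 mol/s

For P: n = n₀ + 1ξ → 110 = 0 + 1ξ, giving ξ = 110 mol/s.
Outlet amounts (n = n₀ + ν ξ):
  Q: 486.1 − 1(110) = 376.1
  P: 0 + 1(110) = 110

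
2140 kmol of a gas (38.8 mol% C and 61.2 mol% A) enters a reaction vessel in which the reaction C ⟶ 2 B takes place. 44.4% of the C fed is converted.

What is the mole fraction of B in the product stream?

0.294

C reacted = 0.444 × 830.3 = 368.7 kmol; ν_C = −1, so ξ = 368.7/1 = 368.7 kmol.
Outlet amounts (n = n₀ + ν ξ):
  C: 830.3 − 1(368.7) = 461.7
  B: 0 + 2(368.7) = 737.3
  A: 1310 (inert)
Total out = 2509 kmol; y_B = 737.3 / 2509 = 0.2939.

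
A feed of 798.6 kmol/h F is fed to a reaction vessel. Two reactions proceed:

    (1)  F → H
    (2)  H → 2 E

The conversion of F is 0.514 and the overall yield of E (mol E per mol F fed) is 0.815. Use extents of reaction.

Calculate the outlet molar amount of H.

85.1 kmol/h

Conversion of F: F consumed = 1ξ₁ = 0.514 × 798.6 → ξ₁ = 410.5 kmol/h.
Yield of E: 2ξ₂ / 798.6 = 0.815 → ξ₂ = 325.4 kmol/h.
Outlet amounts (n = n₀ + Σ ν·ξ):
  F: 798.6 − 1(410.5) = 388.1
  H: 0 + 1(410.5) − 1(325.4) = 85.05
  E: 0 + 2(325.4) = 650.9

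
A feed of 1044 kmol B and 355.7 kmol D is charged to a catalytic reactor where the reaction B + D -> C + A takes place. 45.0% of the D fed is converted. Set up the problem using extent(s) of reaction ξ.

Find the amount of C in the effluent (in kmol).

D reacted = 0.45 × 355.7 = 160.1 kmol; ν_D = −1, so ξ = 160.1/1 = 160.1 kmol.
Outlet amounts (n = n₀ + ν ξ):
  B: 1044 − 1(160.1) = 883.9
  D: 355.7 − 1(160.1) = 195.6
  C: 0 + 1(160.1) = 160.1
  A: 0 + 1(160.1) = 160.1

160 kmol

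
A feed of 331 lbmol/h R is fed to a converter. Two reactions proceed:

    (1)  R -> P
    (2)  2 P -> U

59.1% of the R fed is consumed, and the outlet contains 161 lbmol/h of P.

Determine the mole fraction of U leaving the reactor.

Conversion of R: R consumed = 1ξ₁ = 0.591 × 331 → ξ₁ = 195.6 lbmol/h.
P balance: n_P = 0 + 1ξ₁ − 2ξ₂ = 161 → ξ₂ = (1·195.6 − 161)/2 = 17.31 lbmol/h.
Outlet amounts (n = n₀ + Σ ν·ξ):
  R: 331 − 1(195.6) = 135.4
  P: 0 + 1(195.6) − 2(17.31) = 161
  U: 0 + 1(17.31) = 17.31
Total out = 313.7 lbmol/h; y_U = 17.31 / 313.7 = 0.05518.

0.0552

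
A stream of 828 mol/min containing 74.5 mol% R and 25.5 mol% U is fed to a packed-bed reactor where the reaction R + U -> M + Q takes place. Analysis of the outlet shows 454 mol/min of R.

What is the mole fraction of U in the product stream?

0.0583

For R: n = n₀ − 1ξ → 454 = 616.9 − 1ξ, giving ξ = 162.9 mol/min.
Outlet amounts (n = n₀ + ν ξ):
  R: 616.9 − 1(162.9) = 454
  U: 211.1 − 1(162.9) = 48.28
  M: 0 + 1(162.9) = 162.9
  Q: 0 + 1(162.9) = 162.9
Total out = 828 mol/min; y_U = 48.28 / 828 = 0.05831.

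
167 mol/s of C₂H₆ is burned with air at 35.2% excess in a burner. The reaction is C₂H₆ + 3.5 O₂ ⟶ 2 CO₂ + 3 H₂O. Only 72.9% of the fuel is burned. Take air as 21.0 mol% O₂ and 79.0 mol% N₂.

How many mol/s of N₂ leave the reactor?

Stoichiometric O₂ = 3.5 × 167 = 584.5 mol/s; O₂ fed = 584.5 × 1.352 = 790.2 mol/s.
N₂ fed = 790.2 × 79/21 = 2973 mol/s.
Fuel reacted = 0.729 × 167 → ξ = 121.7 mol/s.
Outlet (n = n₀ + ν ξ):
  C₂H₆: 167 − 1(121.7) = 45.26
  O₂: 790.2 − 3.5(121.7) = 364.1
  N₂: 2973 (inert)
  CO₂: 0 + 2(121.7) = 243.5
  H₂O: 0 + 3(121.7) = 365.2

2970 mol/s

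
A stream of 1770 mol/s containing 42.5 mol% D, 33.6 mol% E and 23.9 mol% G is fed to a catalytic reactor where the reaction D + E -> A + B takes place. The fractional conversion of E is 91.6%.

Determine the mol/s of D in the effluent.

207 mol/s

E reacted = 0.916 × 594.7 = 544.8 mol/s; ν_E = −1, so ξ = 544.8/1 = 544.8 mol/s.
Outlet amounts (n = n₀ + ν ξ):
  D: 752.2 − 1(544.8) = 207.5
  E: 594.7 − 1(544.8) = 49.96
  A: 0 + 1(544.8) = 544.8
  B: 0 + 1(544.8) = 544.8
  G: 423 (inert)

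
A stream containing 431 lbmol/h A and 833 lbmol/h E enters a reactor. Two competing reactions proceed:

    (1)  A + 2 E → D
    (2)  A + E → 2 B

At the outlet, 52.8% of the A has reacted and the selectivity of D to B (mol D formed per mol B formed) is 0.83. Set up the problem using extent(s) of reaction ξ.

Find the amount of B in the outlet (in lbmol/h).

171 lbmol/h

Conversion of A: A consumed = 0.528 × 431 = 227.6 lbmol/h = 1ξ₁ + 1ξ₂.
Selectivity: 1ξ₁ / (2ξ₂) = 0.83 → ξ₁ = 1.66 ξ₂.
Substitute: (1·1.66 + 1) ξ₂ = 227.6 → ξ₂ = 85.55 lbmol/h, ξ₁ = 142 lbmol/h.
Outlet amounts (n = n₀ + Σ ν·ξ):
  A: 431 − 1(142) − 1(85.55) = 203.4
  E: 833 − 2(142) − 1(85.55) = 463.4
  D: 0 + 1(142) = 142
  B: 0 + 2(85.55) = 171.1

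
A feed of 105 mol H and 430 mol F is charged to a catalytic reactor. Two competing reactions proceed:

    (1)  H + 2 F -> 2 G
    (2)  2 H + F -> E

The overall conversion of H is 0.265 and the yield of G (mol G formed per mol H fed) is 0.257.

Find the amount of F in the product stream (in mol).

396 mol

Yield of G: 2ξ₁ / 105 = 0.257 → ξ₁ = 13.49 mol.
Conversion of H: 1ξ₁ + 2ξ₂ = 0.265 × 105 = 27.83 → ξ₂ = 7.166 mol.
Outlet amounts (n = n₀ + Σ ν·ξ):
  H: 105 − 1(13.49) − 2(7.166) = 77.17
  F: 430 − 2(13.49) − 1(7.166) = 395.8
  G: 0 + 2(13.49) = 26.98
  E: 0 + 1(7.166) = 7.166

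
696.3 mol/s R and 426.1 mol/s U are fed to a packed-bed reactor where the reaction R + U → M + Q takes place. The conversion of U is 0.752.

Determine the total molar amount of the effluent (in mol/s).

U reacted = 0.752 × 426.1 = 320.4 mol/s; ν_U = −1, so ξ = 320.4/1 = 320.4 mol/s.
Outlet amounts (n = n₀ + ν ξ):
  R: 696.3 − 1(320.4) = 375.9
  U: 426.1 − 1(320.4) = 105.7
  M: 0 + 1(320.4) = 320.4
  Q: 0 + 1(320.4) = 320.4
Total out = 375.9 + 105.7 + 320.4 + 320.4 = 1122 mol/s.

1120 mol/s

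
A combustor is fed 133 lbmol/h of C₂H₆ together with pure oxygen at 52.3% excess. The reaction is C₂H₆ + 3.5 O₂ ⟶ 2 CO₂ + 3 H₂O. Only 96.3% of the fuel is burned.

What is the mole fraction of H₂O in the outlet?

Stoichiometric O₂ = 3.5 × 133 = 465.5 lbmol/h; O₂ fed = 465.5 × 1.523 = 709 lbmol/h.
Fuel reacted = 0.963 × 133 → ξ = 128.1 lbmol/h.
Outlet (n = n₀ + ν ξ):
  C₂H₆: 133 − 1(128.1) = 4.921
  O₂: 709 − 3.5(128.1) = 260.7
  CO₂: 0 + 2(128.1) = 256.2
  H₂O: 0 + 3(128.1) = 384.2
Total out = 906 lbmol/h; y_H₂O = 384.2 / 906 = 0.4241.

0.424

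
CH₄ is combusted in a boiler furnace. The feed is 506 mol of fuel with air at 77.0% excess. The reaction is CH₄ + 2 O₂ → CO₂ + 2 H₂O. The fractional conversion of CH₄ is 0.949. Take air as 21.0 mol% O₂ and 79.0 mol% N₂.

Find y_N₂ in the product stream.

0.746

Stoichiometric O₂ = 2 × 506 = 1012 mol; O₂ fed = 1012 × 1.770 = 1791 mol.
N₂ fed = 1791 × 79/21 = 6738 mol.
Fuel reacted = 0.949 × 506 → ξ = 480.2 mol.
Outlet (n = n₀ + ν ξ):
  CH₄: 506 − 1(480.2) = 25.81
  O₂: 1791 − 2(480.2) = 830.9
  N₂: 6738 (inert)
  CO₂: 0 + 1(480.2) = 480.2
  H₂O: 0 + 2(480.2) = 960.4
Total out = 9036 mol; y_N₂ = 6738 / 9036 = 0.7458.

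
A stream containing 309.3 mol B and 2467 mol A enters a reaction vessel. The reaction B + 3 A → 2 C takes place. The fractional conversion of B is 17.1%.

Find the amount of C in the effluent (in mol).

106 mol

B reacted = 0.171 × 309.3 = 52.89 mol; ν_B = −1, so ξ = 52.89/1 = 52.89 mol.
Outlet amounts (n = n₀ + ν ξ):
  B: 309.3 − 1(52.89) = 256.4
  A: 2467 − 3(52.89) = 2308
  C: 0 + 2(52.89) = 105.8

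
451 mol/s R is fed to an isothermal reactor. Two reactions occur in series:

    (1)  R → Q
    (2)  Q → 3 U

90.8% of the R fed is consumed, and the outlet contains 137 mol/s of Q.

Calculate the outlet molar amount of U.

818 mol/s

Conversion of R: R consumed = 1ξ₁ = 0.908 × 451 → ξ₁ = 409.5 mol/s.
Q balance: n_Q = 0 + 1ξ₁ − 1ξ₂ = 137 → ξ₂ = (1·409.5 − 137)/1 = 272.5 mol/s.
Outlet amounts (n = n₀ + Σ ν·ξ):
  R: 451 − 1(409.5) = 41.49
  Q: 0 + 1(409.5) − 1(272.5) = 137
  U: 0 + 3(272.5) = 817.5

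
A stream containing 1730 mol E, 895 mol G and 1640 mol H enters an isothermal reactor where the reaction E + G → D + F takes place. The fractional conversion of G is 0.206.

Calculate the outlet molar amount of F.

G reacted = 0.206 × 895 = 184.4 mol; ν_G = −1, so ξ = 184.4/1 = 184.4 mol.
Outlet amounts (n = n₀ + ν ξ):
  E: 1730 − 1(184.4) = 1546
  G: 895 − 1(184.4) = 710.6
  D: 0 + 1(184.4) = 184.4
  F: 0 + 1(184.4) = 184.4
  H: 1640 (inert)

184 mol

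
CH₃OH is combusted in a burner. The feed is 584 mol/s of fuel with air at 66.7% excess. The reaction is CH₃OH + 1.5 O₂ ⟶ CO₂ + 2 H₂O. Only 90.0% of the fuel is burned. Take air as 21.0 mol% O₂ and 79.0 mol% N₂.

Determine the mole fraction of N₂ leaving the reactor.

0.704

Stoichiometric O₂ = 1.5 × 584 = 876 mol/s; O₂ fed = 876 × 1.667 = 1460 mol/s.
N₂ fed = 1460 × 79/21 = 5493 mol/s.
Fuel reacted = 0.9 × 584 → ξ = 525.6 mol/s.
Outlet (n = n₀ + ν ξ):
  CH₃OH: 584 − 1(525.6) = 58.4
  O₂: 1460 − 1.5(525.6) = 671.9
  N₂: 5493 (inert)
  CO₂: 0 + 1(525.6) = 525.6
  H₂O: 0 + 2(525.6) = 1051
Total out = 7801 mol/s; y_N₂ = 5493 / 7801 = 0.7042.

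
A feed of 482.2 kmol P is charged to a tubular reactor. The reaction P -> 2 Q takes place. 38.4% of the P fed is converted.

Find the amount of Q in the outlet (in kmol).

370 kmol

P reacted = 0.384 × 482.2 = 185.2 kmol; ν_P = −1, so ξ = 185.2/1 = 185.2 kmol.
Outlet amounts (n = n₀ + ν ξ):
  P: 482.2 − 1(185.2) = 297
  Q: 0 + 2(185.2) = 370.3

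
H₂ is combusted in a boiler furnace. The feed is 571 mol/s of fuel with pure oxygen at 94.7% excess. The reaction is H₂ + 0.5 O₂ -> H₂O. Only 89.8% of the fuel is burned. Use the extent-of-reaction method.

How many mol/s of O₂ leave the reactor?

Stoichiometric O₂ = 0.5 × 571 = 285.5 mol/s; O₂ fed = 285.5 × 1.947 = 555.9 mol/s.
Fuel reacted = 0.898 × 571 → ξ = 512.8 mol/s.
Outlet (n = n₀ + ν ξ):
  H₂: 571 − 1(512.8) = 58.24
  O₂: 555.9 − 0.5(512.8) = 299.5
  H₂O: 0 + 1(512.8) = 512.8

299 mol/s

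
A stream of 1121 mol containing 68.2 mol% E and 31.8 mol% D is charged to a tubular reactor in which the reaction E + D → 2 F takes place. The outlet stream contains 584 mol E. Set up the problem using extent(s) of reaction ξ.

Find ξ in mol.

ξ = 181 mol

For E: n = n₀ − 1ξ → 584 = 764.5 − 1ξ, giving ξ = 180.5 mol.
Outlet amounts (n = n₀ + ν ξ):
  E: 764.5 − 1(180.5) = 584
  D: 356.5 − 1(180.5) = 176
  F: 0 + 2(180.5) = 361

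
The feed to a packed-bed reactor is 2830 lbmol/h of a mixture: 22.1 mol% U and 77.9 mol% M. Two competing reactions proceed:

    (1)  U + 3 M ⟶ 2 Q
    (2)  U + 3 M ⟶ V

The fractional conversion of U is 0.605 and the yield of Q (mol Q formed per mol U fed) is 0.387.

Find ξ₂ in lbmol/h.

Yield of Q: 2ξ₁ / 625.4 = 0.387 → ξ₁ = 121 lbmol/h.
Conversion of U: 1ξ₁ + 1ξ₂ = 0.605 × 625.4 = 378.4 → ξ₂ = 257.4 lbmol/h.
Outlet amounts (n = n₀ + Σ ν·ξ):
  U: 625.4 − 1(121) − 1(257.4) = 247
  M: 2205 − 3(121) − 3(257.4) = 1069
  Q: 0 + 2(121) = 242
  V: 0 + 1(257.4) = 257.4

ξ₂ = 257 lbmol/h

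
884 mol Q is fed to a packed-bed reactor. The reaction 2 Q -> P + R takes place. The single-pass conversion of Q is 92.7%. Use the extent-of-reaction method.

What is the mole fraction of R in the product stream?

0.464

Q reacted = 0.927 × 884 = 819.5 mol; ν_Q = −2, so ξ = 819.5/2 = 409.7 mol.
Outlet amounts (n = n₀ + ν ξ):
  Q: 884 − 2(409.7) = 64.53
  P: 0 + 1(409.7) = 409.7
  R: 0 + 1(409.7) = 409.7
Total out = 884 mol; y_R = 409.7 / 884 = 0.4635.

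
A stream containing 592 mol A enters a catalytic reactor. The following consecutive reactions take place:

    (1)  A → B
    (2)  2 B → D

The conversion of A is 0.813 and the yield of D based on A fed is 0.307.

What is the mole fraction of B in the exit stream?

0.287

Conversion of A: A consumed = 1ξ₁ = 0.813 × 592 → ξ₁ = 481.3 mol.
Yield of D: 1ξ₂ / 592 = 0.307 → ξ₂ = 181.7 mol.
Outlet amounts (n = n₀ + Σ ν·ξ):
  A: 592 − 1(481.3) = 110.7
  B: 0 + 1(481.3) − 2(181.7) = 117.8
  D: 0 + 1(181.7) = 181.7
Total out = 410.3 mol; y_B = 117.8 / 410.3 = 0.2872.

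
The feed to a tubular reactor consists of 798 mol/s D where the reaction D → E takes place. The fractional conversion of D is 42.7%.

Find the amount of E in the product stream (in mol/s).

D reacted = 0.427 × 798 = 340.7 mol/s; ν_D = −1, so ξ = 340.7/1 = 340.7 mol/s.
Outlet amounts (n = n₀ + ν ξ):
  D: 798 − 1(340.7) = 457.3
  E: 0 + 1(340.7) = 340.7

341 mol/s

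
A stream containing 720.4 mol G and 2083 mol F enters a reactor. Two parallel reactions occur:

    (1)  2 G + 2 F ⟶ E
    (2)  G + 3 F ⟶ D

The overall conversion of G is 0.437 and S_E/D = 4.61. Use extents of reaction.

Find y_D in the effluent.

0.0135

Conversion of G: G consumed = 0.437 × 720.4 = 314.8 mol = 2ξ₁ + 1ξ₂.
Selectivity: 1ξ₁ / (1ξ₂) = 4.61 → ξ₁ = 4.61 ξ₂.
Substitute: (2·4.61 + 1) ξ₂ = 314.8 → ξ₂ = 30.8 mol, ξ₁ = 142 mol.
Outlet amounts (n = n₀ + Σ ν·ξ):
  G: 720.4 − 2(142) − 1(30.8) = 405.6
  F: 2083 − 2(142) − 3(30.8) = 1707
  E: 0 + 1(142) = 142
  D: 0 + 1(30.8) = 30.8
Total out = 2285 mol; y_D = 30.8 / 2285 = 0.01348.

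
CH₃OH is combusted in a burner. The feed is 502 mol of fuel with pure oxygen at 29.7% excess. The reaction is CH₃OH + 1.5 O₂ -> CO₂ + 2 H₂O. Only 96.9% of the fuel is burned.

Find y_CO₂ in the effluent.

Stoichiometric O₂ = 1.5 × 502 = 753 mol; O₂ fed = 753 × 1.297 = 976.6 mol.
Fuel reacted = 0.969 × 502 → ξ = 486.4 mol.
Outlet (n = n₀ + ν ξ):
  CH₃OH: 502 − 1(486.4) = 15.56
  O₂: 976.6 − 1.5(486.4) = 247
  CO₂: 0 + 1(486.4) = 486.4
  H₂O: 0 + 2(486.4) = 972.9
Total out = 1722 mol; y_CO₂ = 486.4 / 1722 = 0.2825.

0.283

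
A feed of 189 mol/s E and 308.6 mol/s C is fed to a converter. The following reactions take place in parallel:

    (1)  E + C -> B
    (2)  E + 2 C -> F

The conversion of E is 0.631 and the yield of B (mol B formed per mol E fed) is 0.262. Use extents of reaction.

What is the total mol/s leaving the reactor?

Yield of B: 1ξ₁ / 189 = 0.262 → ξ₁ = 49.52 mol/s.
Conversion of E: 1ξ₁ + 1ξ₂ = 0.631 × 189 = 119.3 → ξ₂ = 69.74 mol/s.
Outlet amounts (n = n₀ + Σ ν·ξ):
  E: 189 − 1(49.52) − 1(69.74) = 69.74
  C: 308.6 − 1(49.52) − 2(69.74) = 119.6
  B: 0 + 1(49.52) = 49.52
  F: 0 + 1(69.74) = 69.74
Total out = 69.74 + 119.6 + 49.52 + 69.74 = 308.6 mol/s.

309 mol/s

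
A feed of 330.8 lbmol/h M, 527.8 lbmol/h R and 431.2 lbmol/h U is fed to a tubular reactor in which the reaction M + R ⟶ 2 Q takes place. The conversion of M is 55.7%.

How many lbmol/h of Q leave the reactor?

369 lbmol/h

M reacted = 0.557 × 330.8 = 184.3 lbmol/h; ν_M = −1, so ξ = 184.3/1 = 184.3 lbmol/h.
Outlet amounts (n = n₀ + ν ξ):
  M: 330.8 − 1(184.3) = 146.5
  R: 527.8 − 1(184.3) = 343.5
  Q: 0 + 2(184.3) = 368.5
  U: 431.2 (inert)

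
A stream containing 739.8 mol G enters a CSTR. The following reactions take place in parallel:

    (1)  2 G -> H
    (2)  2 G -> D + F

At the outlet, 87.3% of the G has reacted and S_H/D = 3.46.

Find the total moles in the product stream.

Conversion of G: G consumed = 0.873 × 739.8 = 645.8 mol = 2ξ₁ + 2ξ₂.
Selectivity: 1ξ₁ / (1ξ₂) = 3.46 → ξ₁ = 3.46 ξ₂.
Substitute: (2·3.46 + 2) ξ₂ = 645.8 → ξ₂ = 72.4 mol, ξ₁ = 250.5 mol.
Outlet amounts (n = n₀ + Σ ν·ξ):
  G: 739.8 − 2(250.5) − 2(72.4) = 93.95
  H: 0 + 1(250.5) = 250.5
  D: 0 + 1(72.4) = 72.4
  F: 0 + 1(72.4) = 72.4
Total out = 93.95 + 250.5 + 72.4 + 72.4 = 489.3 mol.

489 mol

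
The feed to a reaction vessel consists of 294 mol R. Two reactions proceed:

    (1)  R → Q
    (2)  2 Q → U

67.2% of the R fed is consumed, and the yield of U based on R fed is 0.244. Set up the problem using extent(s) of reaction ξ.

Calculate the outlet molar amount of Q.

Conversion of R: R consumed = 1ξ₁ = 0.672 × 294 → ξ₁ = 197.6 mol.
Yield of U: 1ξ₂ / 294 = 0.244 → ξ₂ = 71.74 mol.
Outlet amounts (n = n₀ + Σ ν·ξ):
  R: 294 − 1(197.6) = 96.43
  Q: 0 + 1(197.6) − 2(71.74) = 54.1
  U: 0 + 1(71.74) = 71.74

54.1 mol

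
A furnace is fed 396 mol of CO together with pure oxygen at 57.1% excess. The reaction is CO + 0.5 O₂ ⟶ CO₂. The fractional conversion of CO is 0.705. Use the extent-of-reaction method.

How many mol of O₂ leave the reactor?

171 mol

Stoichiometric O₂ = 0.5 × 396 = 198 mol; O₂ fed = 198 × 1.571 = 311.1 mol.
Fuel reacted = 0.705 × 396 → ξ = 279.2 mol.
Outlet (n = n₀ + ν ξ):
  CO: 396 − 1(279.2) = 116.8
  O₂: 311.1 − 0.5(279.2) = 171.5
  CO₂: 0 + 1(279.2) = 279.2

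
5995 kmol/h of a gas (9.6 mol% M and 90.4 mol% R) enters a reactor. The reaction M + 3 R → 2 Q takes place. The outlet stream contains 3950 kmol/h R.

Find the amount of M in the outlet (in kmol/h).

For R: n = n₀ − 3ξ → 3950 = 5419 − 3ξ, giving ξ = 489.8 kmol/h.
Outlet amounts (n = n₀ + ν ξ):
  M: 575.5 − 1(489.8) = 85.69
  R: 5419 − 3(489.8) = 3950
  Q: 0 + 2(489.8) = 979.7

85.7 kmol/h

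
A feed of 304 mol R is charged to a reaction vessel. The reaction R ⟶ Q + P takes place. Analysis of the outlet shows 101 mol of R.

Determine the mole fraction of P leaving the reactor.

For R: n = n₀ − 1ξ → 101 = 304 − 1ξ, giving ξ = 203 mol.
Outlet amounts (n = n₀ + ν ξ):
  R: 304 − 1(203) = 101
  Q: 0 + 1(203) = 203
  P: 0 + 1(203) = 203
Total out = 507 mol; y_P = 203 / 507 = 0.4004.

0.4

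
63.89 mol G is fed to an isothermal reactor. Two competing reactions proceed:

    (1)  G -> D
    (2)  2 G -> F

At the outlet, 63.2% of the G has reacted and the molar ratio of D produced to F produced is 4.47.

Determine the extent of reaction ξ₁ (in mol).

Conversion of G: G consumed = 0.632 × 63.89 = 40.38 mol = 1ξ₁ + 2ξ₂.
Selectivity: 1ξ₁ / (1ξ₂) = 4.47 → ξ₁ = 4.47 ξ₂.
Substitute: (1·4.47 + 2) ξ₂ = 40.38 → ξ₂ = 6.241 mol, ξ₁ = 27.9 mol.
Outlet amounts (n = n₀ + Σ ν·ξ):
  G: 63.89 − 1(27.9) − 2(6.241) = 23.51
  D: 0 + 1(27.9) = 27.9
  F: 0 + 1(6.241) = 6.241

ξ₁ = 27.9 mol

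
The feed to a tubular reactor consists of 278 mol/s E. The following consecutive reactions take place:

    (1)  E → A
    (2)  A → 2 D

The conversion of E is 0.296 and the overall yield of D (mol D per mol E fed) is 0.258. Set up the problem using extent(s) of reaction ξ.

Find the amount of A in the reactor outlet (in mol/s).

46.4 mol/s

Conversion of E: E consumed = 1ξ₁ = 0.296 × 278 → ξ₁ = 82.29 mol/s.
Yield of D: 2ξ₂ / 278 = 0.258 → ξ₂ = 35.86 mol/s.
Outlet amounts (n = n₀ + Σ ν·ξ):
  E: 278 − 1(82.29) = 195.7
  A: 0 + 1(82.29) − 1(35.86) = 46.43
  D: 0 + 2(35.86) = 71.72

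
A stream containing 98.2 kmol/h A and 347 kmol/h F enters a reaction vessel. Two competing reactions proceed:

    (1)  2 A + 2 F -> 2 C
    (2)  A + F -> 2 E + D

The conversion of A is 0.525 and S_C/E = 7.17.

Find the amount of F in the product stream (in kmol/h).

295 kmol/h

Conversion of A: A consumed = 0.525 × 98.2 = 51.56 kmol/h = 2ξ₁ + 1ξ₂.
Selectivity: 2ξ₁ / (2ξ₂) = 7.17 → ξ₁ = 7.17 ξ₂.
Substitute: (2·7.17 + 1) ξ₂ = 51.56 → ξ₂ = 3.361 kmol/h, ξ₁ = 24.1 kmol/h.
Outlet amounts (n = n₀ + Σ ν·ξ):
  A: 98.2 − 2(24.1) − 1(3.361) = 46.64
  F: 347 − 2(24.1) − 1(3.361) = 295.4
  C: 0 + 2(24.1) = 48.19
  E: 0 + 2(3.361) = 6.722
  D: 0 + 1(3.361) = 3.361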